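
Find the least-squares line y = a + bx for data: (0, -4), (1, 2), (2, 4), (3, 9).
a = -17/5, b = 41/10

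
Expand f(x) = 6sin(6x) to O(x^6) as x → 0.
36*x - 216*x**3 + 1944*x**5/5 + O(x**6)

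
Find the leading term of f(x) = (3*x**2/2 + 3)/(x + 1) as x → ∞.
3*x/2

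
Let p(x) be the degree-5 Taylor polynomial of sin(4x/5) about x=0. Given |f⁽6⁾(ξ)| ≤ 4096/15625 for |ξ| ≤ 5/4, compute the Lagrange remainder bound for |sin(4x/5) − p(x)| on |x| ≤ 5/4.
1/720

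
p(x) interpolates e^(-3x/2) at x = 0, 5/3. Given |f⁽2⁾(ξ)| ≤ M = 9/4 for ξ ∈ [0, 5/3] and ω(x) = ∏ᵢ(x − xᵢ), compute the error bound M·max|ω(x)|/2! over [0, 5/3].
25/32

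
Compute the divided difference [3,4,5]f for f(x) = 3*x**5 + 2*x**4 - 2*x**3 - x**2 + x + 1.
2149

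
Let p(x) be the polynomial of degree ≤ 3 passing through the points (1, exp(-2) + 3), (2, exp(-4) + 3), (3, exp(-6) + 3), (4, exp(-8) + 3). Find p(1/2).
(-35*exp(4) - 5 + 21*exp(2) + 35*exp(6) + 48*exp(8))*exp(-8)/16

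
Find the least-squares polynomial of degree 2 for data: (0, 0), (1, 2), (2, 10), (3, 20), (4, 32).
-16/35 + (67/35)x + (11/7)x²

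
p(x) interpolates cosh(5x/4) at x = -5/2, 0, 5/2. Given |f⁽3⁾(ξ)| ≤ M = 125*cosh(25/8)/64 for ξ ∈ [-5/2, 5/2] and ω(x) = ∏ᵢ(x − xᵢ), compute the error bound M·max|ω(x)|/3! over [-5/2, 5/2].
15625*sqrt(3)*cosh(25/8)/13824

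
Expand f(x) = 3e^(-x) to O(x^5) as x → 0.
3 - 3*x + 3*x**2/2 - x**3/2 + x**4/8 + O(x**5)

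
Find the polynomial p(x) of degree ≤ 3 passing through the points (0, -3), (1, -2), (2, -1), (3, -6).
-x**3 + 3*x**2 - x - 3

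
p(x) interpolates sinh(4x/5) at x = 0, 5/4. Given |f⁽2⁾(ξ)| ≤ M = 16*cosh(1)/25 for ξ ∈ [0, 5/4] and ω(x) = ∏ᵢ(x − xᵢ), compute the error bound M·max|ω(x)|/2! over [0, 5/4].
cosh(1)/8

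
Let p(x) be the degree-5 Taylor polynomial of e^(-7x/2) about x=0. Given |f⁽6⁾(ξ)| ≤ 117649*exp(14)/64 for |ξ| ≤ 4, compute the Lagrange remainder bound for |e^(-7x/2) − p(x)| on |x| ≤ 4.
470596*exp(14)/45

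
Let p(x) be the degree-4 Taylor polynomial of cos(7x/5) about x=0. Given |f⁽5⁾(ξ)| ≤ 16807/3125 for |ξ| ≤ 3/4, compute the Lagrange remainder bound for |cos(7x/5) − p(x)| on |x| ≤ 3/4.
1361367/128000000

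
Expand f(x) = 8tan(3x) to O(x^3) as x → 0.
24*x + O(x**3)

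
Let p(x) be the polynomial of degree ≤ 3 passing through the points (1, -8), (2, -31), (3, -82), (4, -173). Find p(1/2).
-13/4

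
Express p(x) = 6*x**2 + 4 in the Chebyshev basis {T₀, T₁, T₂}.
(7)T₀ + (3)T₂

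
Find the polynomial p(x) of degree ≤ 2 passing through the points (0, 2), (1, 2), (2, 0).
-x**2 + x + 2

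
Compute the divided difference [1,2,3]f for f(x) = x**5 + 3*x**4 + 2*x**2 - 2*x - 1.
167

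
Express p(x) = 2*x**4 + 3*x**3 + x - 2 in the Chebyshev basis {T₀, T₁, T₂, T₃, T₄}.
(-5/4)T₀ + (13/4)T₁ + T₂ + (3/4)T₃ + (1/4)T₄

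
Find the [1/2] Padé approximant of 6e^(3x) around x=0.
(6*x + 6)/(3*x**2/2 - 2*x + 1)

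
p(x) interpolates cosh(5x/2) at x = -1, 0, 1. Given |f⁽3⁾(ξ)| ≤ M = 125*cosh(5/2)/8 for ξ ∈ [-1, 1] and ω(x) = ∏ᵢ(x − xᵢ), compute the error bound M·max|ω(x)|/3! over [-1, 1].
125*sqrt(3)*cosh(5/2)/216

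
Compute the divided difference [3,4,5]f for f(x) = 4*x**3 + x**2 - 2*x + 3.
49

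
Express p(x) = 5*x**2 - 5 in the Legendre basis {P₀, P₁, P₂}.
(-10/3)P₀ + (10/3)P₂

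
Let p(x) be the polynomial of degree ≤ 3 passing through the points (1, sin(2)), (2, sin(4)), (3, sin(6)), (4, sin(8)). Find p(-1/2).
135*sin(6)/16 - 35*sin(8)/16 + 105*sin(2)/16 - 189*sin(4)/16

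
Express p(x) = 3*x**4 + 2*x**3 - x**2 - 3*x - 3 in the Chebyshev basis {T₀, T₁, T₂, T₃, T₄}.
(-19/8)T₀ + (-3/2)T₁ + T₂ + (1/2)T₃ + (3/8)T₄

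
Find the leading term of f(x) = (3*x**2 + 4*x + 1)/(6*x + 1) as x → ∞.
x/2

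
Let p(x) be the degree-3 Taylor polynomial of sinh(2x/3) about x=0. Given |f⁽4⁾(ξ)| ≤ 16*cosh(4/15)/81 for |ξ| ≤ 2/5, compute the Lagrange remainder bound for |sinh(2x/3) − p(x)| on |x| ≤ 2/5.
32*cosh(4/15)/151875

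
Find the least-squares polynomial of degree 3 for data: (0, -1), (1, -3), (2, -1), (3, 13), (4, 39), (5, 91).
-71/63 + (-299/189)x + (-139/126)x² + (55/54)x³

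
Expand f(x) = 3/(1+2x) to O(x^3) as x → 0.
3 - 6*x + 12*x**2 + O(x**3)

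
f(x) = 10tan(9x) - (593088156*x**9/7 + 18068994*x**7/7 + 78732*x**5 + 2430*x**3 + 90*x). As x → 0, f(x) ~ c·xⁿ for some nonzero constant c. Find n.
11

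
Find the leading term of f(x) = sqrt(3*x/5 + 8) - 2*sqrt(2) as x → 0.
3*sqrt(2)*x/40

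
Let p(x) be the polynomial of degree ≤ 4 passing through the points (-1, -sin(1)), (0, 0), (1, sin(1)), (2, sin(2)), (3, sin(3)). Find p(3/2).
-5*sin(3)/128 + 15*sin(2)/32 + 87*sin(1)/128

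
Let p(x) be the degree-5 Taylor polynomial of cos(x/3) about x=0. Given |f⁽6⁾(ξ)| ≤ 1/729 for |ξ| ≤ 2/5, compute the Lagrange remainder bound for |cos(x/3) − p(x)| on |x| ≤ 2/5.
4/512578125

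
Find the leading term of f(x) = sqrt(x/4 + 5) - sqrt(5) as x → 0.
sqrt(5)*x/40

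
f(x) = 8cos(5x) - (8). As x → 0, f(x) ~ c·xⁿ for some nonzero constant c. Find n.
2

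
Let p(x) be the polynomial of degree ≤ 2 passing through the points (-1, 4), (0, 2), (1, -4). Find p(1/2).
-1/2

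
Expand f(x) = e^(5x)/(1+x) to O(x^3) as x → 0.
1 + 4*x + 17*x**2/2 + O(x**3)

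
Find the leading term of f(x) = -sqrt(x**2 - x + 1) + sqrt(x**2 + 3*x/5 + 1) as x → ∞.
4/5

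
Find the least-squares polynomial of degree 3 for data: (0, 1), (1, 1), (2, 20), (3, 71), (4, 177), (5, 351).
58/63 + (-449/189)x + (-1/18)x² + (157/54)x³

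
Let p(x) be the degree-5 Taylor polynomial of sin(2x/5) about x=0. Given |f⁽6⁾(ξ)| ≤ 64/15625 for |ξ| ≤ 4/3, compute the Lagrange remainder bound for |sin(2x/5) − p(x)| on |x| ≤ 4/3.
16384/512578125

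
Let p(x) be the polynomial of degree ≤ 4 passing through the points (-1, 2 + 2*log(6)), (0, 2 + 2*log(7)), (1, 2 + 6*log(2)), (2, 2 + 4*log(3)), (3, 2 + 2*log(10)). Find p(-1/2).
2 + log(147*14**(3/16)*3**(27/64)*5**(59/64)/40)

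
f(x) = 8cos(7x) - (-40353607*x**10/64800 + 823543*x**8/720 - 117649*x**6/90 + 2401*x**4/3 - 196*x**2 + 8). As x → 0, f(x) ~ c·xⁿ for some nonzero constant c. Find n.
12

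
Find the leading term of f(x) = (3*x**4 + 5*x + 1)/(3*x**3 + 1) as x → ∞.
x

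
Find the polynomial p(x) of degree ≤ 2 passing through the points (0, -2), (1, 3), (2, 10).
x**2 + 4*x - 2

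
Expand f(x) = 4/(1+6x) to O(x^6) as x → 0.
4 - 24*x + 144*x**2 - 864*x**3 + 5184*x**4 - 31104*x**5 + O(x**6)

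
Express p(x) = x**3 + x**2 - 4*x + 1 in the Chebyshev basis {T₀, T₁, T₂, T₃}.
(3/2)T₀ + (-13/4)T₁ + (1/2)T₂ + (1/4)T₃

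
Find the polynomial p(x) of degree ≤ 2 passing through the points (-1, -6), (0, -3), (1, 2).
x**2 + 4*x - 3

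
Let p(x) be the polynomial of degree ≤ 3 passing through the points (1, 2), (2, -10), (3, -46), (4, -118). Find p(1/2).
11/4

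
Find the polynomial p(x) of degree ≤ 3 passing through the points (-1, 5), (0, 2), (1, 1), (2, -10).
-2*x**3 + x**2 + 2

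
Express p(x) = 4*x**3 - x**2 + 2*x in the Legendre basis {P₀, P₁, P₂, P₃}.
(-1/3)P₀ + (22/5)P₁ + (-2/3)P₂ + (8/5)P₃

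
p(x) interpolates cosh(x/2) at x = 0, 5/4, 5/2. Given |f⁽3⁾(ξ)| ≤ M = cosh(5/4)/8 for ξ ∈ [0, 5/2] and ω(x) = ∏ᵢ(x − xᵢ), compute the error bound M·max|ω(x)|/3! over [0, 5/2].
125*sqrt(3)*cosh(5/4)/13824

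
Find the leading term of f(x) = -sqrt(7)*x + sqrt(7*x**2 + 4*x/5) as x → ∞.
2*sqrt(7)/35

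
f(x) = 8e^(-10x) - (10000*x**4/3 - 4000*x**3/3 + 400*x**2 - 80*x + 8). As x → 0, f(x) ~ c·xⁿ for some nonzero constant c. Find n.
5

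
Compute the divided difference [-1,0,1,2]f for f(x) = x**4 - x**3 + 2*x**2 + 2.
1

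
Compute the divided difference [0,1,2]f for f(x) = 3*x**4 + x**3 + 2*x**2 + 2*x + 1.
26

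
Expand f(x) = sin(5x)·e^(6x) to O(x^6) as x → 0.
5*x + 30*x**2 + 415*x**3/6 + 55*x**4 - 1895*x**5/24 + O(x**6)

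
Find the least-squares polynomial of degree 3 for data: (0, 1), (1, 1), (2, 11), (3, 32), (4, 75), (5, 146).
16/21 + (-2/9)x + (13/84)x² + (41/36)x³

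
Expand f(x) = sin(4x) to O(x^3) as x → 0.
4*x + O(x**3)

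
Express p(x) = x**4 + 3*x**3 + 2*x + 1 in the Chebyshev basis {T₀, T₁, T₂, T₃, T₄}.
(11/8)T₀ + (17/4)T₁ + (1/2)T₂ + (3/4)T₃ + (1/8)T₄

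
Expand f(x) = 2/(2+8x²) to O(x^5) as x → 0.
1 - 4*x**2 + 16*x**4 + O(x**5)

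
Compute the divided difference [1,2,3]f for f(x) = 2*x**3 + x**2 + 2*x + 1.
13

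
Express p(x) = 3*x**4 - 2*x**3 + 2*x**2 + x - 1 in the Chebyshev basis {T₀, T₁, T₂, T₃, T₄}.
(9/8)T₀ + (-1/2)T₁ + (5/2)T₂ + (-1/2)T₃ + (3/8)T₄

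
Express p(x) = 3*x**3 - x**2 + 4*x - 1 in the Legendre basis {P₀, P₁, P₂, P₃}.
(-4/3)P₀ + (29/5)P₁ + (-2/3)P₂ + (6/5)P₃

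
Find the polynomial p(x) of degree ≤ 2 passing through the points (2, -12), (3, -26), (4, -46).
-3*x**2 + x - 2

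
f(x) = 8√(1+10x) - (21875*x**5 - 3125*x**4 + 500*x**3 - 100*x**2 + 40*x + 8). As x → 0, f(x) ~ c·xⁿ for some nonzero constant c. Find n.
6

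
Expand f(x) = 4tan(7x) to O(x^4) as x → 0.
28*x + 1372*x**3/3 + O(x**4)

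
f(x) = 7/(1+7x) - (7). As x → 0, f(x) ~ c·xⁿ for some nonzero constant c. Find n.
1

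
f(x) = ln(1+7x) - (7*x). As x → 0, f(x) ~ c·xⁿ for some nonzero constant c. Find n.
2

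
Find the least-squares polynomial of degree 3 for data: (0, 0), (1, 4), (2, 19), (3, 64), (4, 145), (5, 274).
41/126 + (-839/756)x + (16/9)x² + (203/108)x³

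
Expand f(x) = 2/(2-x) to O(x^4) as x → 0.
1 + x/2 + x**2/4 + x**3/8 + O(x**4)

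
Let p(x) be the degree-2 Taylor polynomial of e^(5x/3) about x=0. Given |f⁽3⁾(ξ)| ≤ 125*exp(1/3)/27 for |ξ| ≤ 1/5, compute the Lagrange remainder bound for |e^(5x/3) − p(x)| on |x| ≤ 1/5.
exp(1/3)/162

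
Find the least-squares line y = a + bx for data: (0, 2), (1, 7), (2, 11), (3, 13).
a = 27/10, b = 37/10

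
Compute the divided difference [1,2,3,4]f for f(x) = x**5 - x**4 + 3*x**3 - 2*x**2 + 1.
58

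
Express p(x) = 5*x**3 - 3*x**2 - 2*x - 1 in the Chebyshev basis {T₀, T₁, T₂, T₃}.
(-5/2)T₀ + (7/4)T₁ + (-3/2)T₂ + (5/4)T₃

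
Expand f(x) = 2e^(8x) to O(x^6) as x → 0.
2 + 16*x + 64*x**2 + 512*x**3/3 + 1024*x**4/3 + 8192*x**5/15 + O(x**6)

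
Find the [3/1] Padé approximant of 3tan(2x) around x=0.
8*x**3 + 6*x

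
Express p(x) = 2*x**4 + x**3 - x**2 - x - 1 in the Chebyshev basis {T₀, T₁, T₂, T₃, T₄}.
(-3/4)T₀ + (-1/4)T₁ + (1/2)T₂ + (1/4)T₃ + (1/4)T₄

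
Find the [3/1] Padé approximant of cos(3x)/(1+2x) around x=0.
(27*x**3/16 + 9*x**2/4 - 27*x/8 + 1)/(1 - 11*x/8)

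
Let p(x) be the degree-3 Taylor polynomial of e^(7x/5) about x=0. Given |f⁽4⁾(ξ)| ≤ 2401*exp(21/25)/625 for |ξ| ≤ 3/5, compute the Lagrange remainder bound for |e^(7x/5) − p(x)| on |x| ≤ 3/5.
64827*exp(21/25)/3125000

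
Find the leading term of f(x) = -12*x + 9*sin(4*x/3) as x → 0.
-32*x**3/9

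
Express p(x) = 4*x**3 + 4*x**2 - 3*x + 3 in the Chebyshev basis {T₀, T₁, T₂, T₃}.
(5)T₀ + (2)T₂ + T₃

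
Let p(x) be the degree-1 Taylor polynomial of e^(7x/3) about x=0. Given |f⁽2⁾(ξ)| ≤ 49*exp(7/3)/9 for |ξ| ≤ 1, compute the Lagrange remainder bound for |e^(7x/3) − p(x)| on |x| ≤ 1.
49*exp(7/3)/18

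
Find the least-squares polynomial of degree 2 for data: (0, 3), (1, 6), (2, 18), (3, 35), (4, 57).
89/35 + (99/70)x + (43/14)x²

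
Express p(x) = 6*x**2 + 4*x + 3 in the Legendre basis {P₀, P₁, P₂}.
(5)P₀ + (4)P₁ + (4)P₂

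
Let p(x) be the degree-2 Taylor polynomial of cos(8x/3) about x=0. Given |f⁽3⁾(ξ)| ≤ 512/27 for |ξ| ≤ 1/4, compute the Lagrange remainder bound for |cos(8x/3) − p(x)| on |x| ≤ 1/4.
4/81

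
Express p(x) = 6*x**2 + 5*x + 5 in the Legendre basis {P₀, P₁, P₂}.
(7)P₀ + (5)P₁ + (4)P₂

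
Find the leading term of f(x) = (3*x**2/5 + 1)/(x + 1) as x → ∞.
3*x/5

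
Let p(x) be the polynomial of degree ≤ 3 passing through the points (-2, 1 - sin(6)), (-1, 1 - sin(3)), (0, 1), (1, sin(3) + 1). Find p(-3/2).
-7*sin(3)/8 - 5*sin(6)/16 + 1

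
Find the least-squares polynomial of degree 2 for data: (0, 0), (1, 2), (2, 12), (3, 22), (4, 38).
-2/5 + (8/5)x + (2)x²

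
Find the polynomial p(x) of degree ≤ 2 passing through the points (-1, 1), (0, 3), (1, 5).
2*x + 3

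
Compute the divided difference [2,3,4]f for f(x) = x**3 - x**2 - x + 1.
8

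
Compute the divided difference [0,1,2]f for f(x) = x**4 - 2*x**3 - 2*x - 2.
1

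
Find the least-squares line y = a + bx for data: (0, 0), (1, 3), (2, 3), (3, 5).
a = 1/2, b = 3/2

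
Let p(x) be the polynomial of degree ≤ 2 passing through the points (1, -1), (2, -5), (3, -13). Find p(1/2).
-1/2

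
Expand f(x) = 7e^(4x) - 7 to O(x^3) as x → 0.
28*x + 56*x**2 + O(x**3)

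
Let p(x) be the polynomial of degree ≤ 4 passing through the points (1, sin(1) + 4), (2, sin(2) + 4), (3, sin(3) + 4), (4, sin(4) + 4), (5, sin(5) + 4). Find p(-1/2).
-693*sin(2)/32 + 315*sin(5)/128 + 1485*sin(3)/64 + 4 + 1155*sin(1)/128 - 385*sin(4)/32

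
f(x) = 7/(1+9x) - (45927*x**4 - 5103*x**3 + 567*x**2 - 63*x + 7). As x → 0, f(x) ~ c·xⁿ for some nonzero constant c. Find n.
5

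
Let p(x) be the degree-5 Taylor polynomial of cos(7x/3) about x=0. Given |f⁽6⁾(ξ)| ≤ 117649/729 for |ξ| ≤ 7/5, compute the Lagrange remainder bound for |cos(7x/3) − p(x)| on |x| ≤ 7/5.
13841287201/8201250000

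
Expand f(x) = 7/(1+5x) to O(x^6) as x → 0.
7 - 35*x + 175*x**2 - 875*x**3 + 4375*x**4 - 21875*x**5 + O(x**6)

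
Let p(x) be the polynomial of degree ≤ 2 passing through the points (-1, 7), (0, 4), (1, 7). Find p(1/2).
19/4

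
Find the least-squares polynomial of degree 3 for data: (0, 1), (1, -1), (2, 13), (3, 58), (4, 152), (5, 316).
11/14 + (-61/28)x + (-55/28)x² + (3)x³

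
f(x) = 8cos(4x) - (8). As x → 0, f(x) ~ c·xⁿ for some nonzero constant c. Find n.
2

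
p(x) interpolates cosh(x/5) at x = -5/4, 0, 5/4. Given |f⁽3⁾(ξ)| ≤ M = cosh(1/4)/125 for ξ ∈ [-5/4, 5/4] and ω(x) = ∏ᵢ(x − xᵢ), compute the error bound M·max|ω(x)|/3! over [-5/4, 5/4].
sqrt(3)*cosh(1/4)/1728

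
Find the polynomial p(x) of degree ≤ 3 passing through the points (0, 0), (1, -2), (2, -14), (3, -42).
-x**3 - 2*x**2 + x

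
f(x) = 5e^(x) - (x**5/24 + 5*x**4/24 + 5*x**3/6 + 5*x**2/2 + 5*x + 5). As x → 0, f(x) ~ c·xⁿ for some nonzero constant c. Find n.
6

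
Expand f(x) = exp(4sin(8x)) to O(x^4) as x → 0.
1 + 32*x + 512*x**2 + 5120*x**3 + O(x**4)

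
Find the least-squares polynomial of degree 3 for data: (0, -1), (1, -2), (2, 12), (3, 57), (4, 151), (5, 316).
-76/63 + (-118/189)x + (-335/126)x² + (167/54)x³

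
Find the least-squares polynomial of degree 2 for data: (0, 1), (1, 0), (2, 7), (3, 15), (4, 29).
22/35 + (-123/70)x + (31/14)x²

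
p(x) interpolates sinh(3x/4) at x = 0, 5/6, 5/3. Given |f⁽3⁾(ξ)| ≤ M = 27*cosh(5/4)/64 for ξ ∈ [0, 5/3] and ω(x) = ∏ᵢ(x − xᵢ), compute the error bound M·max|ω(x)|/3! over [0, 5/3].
125*sqrt(3)*cosh(5/4)/13824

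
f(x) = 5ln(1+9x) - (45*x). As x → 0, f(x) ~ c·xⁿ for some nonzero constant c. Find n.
2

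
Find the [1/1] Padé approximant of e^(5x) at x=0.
(5*x/2 + 1)/(1 - 5*x/2)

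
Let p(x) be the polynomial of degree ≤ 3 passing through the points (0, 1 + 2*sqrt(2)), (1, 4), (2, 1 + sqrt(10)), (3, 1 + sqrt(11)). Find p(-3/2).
-551/16 - 35*sqrt(11)/16 + 105*sqrt(2)/8 + 135*sqrt(10)/16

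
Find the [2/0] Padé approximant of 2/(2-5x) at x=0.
25*x**2/4 + 5*x/2 + 1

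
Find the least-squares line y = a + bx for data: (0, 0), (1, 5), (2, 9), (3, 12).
a = 1/2, b = 4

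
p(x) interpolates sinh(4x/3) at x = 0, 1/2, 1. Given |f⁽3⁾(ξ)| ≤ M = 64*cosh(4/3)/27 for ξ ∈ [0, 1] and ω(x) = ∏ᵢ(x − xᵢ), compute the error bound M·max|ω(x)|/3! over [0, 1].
8*sqrt(3)*cosh(4/3)/729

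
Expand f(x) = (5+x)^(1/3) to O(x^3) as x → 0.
5**(1/3) + 5**(1/3)*x/15 - 5**(1/3)*x**2/225 + O(x**3)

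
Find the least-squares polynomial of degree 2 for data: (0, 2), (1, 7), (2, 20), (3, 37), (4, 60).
12/7 + (111/35)x + (20/7)x²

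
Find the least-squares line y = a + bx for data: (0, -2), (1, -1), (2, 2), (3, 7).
a = -3, b = 3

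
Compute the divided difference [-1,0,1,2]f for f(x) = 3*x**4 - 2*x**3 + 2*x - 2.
4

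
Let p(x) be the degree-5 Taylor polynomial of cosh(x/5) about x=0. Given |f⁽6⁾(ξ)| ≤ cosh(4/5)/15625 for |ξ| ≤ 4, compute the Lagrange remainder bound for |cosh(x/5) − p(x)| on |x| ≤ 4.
256*cosh(4/5)/703125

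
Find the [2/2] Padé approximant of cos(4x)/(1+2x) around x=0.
(-16*x**2/3 - 2*x/3 + 1)/(4*x**2/3 + 4*x/3 + 1)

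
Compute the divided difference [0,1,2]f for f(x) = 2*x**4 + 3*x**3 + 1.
23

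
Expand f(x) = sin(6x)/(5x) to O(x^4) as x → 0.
6/5 - 36*x**2/5 + O(x**4)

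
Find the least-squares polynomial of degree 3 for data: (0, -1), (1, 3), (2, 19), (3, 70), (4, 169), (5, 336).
-52/63 + (356/189)x + (-421/252)x² + (319/108)x³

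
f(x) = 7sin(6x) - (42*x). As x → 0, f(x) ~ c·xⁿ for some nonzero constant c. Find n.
3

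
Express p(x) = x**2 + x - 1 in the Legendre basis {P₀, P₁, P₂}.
(-2/3)P₀ + P₁ + (2/3)P₂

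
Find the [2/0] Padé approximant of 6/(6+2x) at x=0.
x**2/9 - x/3 + 1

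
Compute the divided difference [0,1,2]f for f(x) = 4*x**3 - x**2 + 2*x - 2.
11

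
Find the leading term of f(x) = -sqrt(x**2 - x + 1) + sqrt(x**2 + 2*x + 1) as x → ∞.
3/2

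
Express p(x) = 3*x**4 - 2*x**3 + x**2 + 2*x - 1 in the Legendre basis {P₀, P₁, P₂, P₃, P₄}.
(-1/15)P₀ + (4/5)P₁ + (50/21)P₂ + (-4/5)P₃ + (24/35)P₄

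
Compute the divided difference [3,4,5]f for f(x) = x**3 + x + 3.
12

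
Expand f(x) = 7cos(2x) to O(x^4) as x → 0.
7 - 14*x**2 + O(x**4)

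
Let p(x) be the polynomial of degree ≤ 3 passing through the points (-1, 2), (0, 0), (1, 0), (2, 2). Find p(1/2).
-1/4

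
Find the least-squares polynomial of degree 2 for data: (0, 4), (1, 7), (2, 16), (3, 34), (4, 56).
137/35 + (-23/70)x + (47/14)x²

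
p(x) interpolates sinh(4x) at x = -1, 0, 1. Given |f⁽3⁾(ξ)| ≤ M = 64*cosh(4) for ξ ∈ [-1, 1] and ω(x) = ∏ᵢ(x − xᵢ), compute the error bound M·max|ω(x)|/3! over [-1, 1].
64*sqrt(3)*cosh(4)/27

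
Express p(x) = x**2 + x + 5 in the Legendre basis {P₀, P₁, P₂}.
(16/3)P₀ + P₁ + (2/3)P₂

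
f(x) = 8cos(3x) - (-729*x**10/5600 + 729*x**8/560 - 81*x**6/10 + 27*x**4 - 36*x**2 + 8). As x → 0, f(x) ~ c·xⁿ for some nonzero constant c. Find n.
12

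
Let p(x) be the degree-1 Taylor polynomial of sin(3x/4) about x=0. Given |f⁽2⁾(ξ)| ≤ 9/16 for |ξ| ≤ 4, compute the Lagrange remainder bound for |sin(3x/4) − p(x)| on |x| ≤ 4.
9/2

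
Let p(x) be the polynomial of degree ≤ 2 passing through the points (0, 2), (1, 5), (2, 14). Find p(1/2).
11/4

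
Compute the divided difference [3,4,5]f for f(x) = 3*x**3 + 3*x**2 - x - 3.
39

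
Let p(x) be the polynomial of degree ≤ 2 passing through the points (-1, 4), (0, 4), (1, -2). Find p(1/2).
7/4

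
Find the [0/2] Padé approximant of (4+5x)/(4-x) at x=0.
1/(15*x**2/8 - 3*x/2 + 1)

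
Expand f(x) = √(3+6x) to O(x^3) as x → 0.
sqrt(3) + sqrt(3)*x - sqrt(3)*x**2/2 + O(x**3)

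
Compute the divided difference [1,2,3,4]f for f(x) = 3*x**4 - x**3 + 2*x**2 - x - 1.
29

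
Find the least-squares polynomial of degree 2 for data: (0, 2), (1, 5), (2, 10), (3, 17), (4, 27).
73/35 + (57/35)x + (8/7)x²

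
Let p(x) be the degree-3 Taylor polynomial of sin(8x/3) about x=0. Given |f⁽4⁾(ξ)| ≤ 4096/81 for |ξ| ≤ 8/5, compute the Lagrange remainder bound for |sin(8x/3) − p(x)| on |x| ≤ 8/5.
2097152/151875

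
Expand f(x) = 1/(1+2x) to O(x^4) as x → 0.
1 - 2*x + 4*x**2 - 8*x**3 + O(x**4)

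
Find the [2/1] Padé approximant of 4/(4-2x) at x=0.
1/(1 - x/2)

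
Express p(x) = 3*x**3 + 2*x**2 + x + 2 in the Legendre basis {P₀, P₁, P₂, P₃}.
(8/3)P₀ + (14/5)P₁ + (4/3)P₂ + (6/5)P₃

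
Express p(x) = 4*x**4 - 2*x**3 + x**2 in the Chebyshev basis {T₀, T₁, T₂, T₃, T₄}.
(2)T₀ + (-3/2)T₁ + (5/2)T₂ + (-1/2)T₃ + (1/2)T₄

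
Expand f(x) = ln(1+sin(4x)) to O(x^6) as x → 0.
4*x - 8*x**2 + 32*x**3/3 - 64*x**4/3 + 128*x**5/3 + O(x**6)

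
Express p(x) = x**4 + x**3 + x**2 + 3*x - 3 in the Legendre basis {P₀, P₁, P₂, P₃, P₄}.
(-37/15)P₀ + (18/5)P₁ + (26/21)P₂ + (2/5)P₃ + (8/35)P₄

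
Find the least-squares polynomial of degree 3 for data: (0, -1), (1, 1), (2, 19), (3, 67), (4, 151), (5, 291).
-71/63 + (-299/189)x + (239/126)x² + (109/54)x³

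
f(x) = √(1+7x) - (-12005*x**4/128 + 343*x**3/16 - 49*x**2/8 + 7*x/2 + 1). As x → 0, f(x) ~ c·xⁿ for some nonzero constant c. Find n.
5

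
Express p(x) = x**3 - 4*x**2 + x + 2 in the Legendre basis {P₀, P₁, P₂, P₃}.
(2/3)P₀ + (8/5)P₁ + (-8/3)P₂ + (2/5)P₃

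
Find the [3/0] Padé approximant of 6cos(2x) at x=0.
6 - 12*x**2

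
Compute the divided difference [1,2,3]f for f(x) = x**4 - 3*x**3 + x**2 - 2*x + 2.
8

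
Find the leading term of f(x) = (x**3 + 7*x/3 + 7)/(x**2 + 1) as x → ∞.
x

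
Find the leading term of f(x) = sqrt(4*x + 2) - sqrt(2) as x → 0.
sqrt(2)*x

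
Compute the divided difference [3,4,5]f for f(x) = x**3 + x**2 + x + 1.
13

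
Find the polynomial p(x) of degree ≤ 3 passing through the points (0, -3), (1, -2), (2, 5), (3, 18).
3*x**2 - 2*x - 3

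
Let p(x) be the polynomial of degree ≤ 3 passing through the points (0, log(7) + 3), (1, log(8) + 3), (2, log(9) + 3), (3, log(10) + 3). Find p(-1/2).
log(441*2**(1/8)*3**(5/8)*5**(11/16)*7**(3/16)/640) + 3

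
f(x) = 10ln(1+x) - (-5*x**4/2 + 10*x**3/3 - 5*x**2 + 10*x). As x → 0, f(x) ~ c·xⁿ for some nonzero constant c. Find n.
5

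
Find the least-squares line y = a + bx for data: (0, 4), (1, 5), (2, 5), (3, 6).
a = 41/10, b = 3/5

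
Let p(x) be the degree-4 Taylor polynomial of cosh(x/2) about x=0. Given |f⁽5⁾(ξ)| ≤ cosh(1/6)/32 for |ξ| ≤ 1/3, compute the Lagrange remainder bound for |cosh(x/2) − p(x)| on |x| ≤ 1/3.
cosh(1/6)/933120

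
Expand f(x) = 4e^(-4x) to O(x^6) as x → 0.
4 - 16*x + 32*x**2 - 128*x**3/3 + 128*x**4/3 - 512*x**5/15 + O(x**6)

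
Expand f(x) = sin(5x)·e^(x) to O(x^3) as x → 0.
5*x + 5*x**2 + O(x**3)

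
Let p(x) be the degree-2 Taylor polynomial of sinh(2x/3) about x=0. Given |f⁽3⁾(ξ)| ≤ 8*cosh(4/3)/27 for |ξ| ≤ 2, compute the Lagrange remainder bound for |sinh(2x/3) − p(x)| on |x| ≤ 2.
32*cosh(4/3)/81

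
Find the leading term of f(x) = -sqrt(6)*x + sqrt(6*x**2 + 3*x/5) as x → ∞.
sqrt(6)/20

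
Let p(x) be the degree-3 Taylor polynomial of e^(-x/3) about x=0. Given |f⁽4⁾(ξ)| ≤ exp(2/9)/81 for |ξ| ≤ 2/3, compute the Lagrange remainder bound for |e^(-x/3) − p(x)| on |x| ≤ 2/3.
2*exp(2/9)/19683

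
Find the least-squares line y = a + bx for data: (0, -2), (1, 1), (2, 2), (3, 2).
a = -6/5, b = 13/10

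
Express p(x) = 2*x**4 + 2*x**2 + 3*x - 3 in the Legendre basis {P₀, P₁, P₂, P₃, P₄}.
(-29/15)P₀ + (3)P₁ + (52/21)P₂ + (16/35)P₄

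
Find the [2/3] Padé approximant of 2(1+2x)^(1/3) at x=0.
(28*x**2/9 + 16*x/3 + 2)/(-4*x**3/81 + 2*x**2/3 + 2*x + 1)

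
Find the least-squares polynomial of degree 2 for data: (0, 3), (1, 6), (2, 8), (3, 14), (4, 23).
122/35 + (8/35)x + (8/7)x²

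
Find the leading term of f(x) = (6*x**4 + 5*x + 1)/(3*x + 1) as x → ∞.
2*x**3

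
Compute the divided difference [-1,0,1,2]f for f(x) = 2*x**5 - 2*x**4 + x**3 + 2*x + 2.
7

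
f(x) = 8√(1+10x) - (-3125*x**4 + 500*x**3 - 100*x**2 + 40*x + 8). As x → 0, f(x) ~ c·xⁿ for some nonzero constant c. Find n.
5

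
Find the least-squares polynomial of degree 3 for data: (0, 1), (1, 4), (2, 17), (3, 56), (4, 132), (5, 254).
53/42 + (-95/252)x + (1/3)x² + (71/36)x³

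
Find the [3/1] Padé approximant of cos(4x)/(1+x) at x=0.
(32*x**3/3 - 136*x**2/21 - 32*x/21 + 1)/(1 - 11*x/21)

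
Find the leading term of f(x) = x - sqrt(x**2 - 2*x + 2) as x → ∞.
1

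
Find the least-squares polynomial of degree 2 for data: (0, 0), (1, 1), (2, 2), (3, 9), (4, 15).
3/35 + (-27/35)x + (8/7)x²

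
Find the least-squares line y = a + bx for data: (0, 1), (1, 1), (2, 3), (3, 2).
a = 1, b = 1/2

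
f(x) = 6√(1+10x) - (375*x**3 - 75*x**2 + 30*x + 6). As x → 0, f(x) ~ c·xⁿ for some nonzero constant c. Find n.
4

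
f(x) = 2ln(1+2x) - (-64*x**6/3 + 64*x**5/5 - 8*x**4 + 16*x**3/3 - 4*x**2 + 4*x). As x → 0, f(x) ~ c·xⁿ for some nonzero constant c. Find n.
7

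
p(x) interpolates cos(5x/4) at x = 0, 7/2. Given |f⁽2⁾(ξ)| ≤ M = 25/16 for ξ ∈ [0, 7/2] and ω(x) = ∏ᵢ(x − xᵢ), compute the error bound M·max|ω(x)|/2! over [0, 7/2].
1225/512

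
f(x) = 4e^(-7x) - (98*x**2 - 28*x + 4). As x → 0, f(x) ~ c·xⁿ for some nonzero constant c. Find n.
3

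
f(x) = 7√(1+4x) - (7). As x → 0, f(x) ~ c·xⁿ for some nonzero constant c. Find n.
1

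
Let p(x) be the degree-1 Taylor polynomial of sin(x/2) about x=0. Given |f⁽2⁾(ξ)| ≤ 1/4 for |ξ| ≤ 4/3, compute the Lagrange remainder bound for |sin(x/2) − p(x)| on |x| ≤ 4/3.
2/9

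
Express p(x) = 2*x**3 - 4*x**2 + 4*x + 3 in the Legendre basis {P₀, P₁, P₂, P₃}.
(5/3)P₀ + (26/5)P₁ + (-8/3)P₂ + (4/5)P₃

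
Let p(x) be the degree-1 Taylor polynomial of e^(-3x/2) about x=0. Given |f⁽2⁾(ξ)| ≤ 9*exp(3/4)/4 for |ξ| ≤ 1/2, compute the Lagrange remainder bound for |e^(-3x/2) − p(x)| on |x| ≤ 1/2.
9*exp(3/4)/32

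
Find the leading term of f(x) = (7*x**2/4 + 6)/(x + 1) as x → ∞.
7*x/4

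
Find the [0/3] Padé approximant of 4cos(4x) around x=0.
4/(8*x**2 + 1)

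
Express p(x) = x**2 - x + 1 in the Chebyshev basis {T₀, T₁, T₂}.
(3/2)T₀ - T₁ + (1/2)T₂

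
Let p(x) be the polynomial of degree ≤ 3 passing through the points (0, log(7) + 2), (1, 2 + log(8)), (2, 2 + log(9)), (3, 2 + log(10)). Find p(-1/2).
log(441*2**(1/8)*3**(5/8)*5**(11/16)*7**(3/16)/640) + 2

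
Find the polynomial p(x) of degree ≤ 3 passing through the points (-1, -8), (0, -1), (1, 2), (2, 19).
3*x**3 - 2*x**2 + 2*x - 1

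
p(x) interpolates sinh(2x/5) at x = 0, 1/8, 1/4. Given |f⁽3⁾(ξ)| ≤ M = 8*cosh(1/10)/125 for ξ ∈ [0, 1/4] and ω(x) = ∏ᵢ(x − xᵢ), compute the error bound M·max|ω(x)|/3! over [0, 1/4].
sqrt(3)*cosh(1/10)/216000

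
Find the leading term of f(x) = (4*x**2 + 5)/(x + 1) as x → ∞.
4*x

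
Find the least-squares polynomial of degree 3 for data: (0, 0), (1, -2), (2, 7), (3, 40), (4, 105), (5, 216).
1/126 + (-457/108)x + (17/63)x² + (199/108)x³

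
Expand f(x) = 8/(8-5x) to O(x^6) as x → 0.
1 + 5*x/8 + 25*x**2/64 + 125*x**3/512 + 625*x**4/4096 + 3125*x**5/32768 + O(x**6)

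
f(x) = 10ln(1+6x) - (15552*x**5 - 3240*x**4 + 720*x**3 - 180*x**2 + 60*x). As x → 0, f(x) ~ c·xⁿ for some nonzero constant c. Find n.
6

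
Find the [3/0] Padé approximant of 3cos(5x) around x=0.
3 - 75*x**2/2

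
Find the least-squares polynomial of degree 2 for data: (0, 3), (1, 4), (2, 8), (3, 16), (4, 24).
97/35 + (9/35)x + (9/7)x²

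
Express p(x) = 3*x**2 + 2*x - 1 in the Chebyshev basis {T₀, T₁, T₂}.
(1/2)T₀ + (2)T₁ + (3/2)T₂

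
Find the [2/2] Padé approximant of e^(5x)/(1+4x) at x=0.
(2425*x**2/492 + 265*x/82 + 1)/(-2855*x**2/492 + 183*x/82 + 1)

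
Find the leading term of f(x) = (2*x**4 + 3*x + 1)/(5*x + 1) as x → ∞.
2*x**3/5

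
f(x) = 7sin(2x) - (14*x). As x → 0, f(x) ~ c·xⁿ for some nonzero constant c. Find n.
3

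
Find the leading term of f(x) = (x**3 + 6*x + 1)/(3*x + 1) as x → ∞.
x**2/3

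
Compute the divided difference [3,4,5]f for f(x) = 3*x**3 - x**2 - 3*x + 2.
35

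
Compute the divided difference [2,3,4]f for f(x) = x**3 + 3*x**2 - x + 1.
12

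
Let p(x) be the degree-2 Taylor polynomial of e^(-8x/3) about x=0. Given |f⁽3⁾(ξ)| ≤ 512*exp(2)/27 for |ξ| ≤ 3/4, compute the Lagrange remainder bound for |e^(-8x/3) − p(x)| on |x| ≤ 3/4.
4*exp(2)/3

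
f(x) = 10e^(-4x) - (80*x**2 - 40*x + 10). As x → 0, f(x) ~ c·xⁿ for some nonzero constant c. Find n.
3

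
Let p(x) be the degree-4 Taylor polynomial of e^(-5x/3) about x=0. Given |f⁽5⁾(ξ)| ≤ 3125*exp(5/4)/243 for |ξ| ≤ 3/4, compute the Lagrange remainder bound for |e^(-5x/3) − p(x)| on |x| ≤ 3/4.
625*exp(5/4)/24576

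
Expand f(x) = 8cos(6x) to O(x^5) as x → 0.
8 - 144*x**2 + 432*x**4 + O(x**5)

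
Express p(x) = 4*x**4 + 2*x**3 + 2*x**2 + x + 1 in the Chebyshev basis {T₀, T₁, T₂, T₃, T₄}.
(7/2)T₀ + (5/2)T₁ + (3)T₂ + (1/2)T₃ + (1/2)T₄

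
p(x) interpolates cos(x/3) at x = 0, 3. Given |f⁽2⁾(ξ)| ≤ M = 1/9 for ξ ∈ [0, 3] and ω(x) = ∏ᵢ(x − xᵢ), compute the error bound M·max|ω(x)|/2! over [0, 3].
1/8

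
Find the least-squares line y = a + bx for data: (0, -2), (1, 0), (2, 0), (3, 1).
a = -8/5, b = 9/10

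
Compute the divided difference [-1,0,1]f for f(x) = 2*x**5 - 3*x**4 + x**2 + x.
-2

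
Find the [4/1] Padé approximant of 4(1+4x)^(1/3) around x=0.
(1024*x**4/243 - 2048*x**3/405 + 128*x**2/15 + 256*x/15 + 4)/(44*x/15 + 1)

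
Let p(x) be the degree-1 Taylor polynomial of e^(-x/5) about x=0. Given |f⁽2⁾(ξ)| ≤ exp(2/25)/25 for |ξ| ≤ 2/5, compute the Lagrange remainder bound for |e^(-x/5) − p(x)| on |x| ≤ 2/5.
2*exp(2/25)/625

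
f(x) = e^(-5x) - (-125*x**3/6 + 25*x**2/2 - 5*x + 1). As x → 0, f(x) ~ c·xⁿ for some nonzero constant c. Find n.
4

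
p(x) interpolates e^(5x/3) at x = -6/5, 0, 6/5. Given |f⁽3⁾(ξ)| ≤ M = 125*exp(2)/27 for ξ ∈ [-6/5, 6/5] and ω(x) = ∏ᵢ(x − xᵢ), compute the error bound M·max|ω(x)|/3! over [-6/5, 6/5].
8*sqrt(3)*exp(2)/27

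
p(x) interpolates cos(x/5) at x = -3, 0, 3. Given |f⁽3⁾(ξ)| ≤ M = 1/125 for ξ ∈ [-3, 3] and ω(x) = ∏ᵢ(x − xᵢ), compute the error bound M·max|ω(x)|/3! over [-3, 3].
sqrt(3)/125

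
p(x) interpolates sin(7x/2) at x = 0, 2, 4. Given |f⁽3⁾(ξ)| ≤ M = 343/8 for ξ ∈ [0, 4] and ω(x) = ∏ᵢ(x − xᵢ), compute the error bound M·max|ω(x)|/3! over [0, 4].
343*sqrt(3)/27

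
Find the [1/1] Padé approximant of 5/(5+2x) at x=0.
1/(2*x/5 + 1)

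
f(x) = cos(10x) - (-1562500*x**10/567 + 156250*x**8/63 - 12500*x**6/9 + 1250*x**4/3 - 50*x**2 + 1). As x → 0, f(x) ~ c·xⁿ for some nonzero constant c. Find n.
12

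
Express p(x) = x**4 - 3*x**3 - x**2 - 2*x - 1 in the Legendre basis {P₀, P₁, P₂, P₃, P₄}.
(-17/15)P₀ + (-19/5)P₁ + (-2/21)P₂ + (-6/5)P₃ + (8/35)P₄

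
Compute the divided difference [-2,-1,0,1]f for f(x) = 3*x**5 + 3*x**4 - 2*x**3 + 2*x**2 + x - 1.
7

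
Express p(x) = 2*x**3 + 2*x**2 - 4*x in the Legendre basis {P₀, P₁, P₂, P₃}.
(2/3)P₀ + (-14/5)P₁ + (4/3)P₂ + (4/5)P₃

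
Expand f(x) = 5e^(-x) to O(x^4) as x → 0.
5 - 5*x + 5*x**2/2 - 5*x**3/6 + O(x**4)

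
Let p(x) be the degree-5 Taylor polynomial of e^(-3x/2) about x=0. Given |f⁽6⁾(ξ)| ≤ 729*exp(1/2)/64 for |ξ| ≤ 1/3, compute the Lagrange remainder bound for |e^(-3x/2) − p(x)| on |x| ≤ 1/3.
exp(1/2)/46080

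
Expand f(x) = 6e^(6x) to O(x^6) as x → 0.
6 + 36*x + 108*x**2 + 216*x**3 + 324*x**4 + 1944*x**5/5 + O(x**6)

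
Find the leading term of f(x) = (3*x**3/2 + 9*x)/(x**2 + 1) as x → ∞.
3*x/2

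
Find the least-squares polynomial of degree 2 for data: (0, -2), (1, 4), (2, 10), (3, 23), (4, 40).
-51/35 + (141/70)x + (29/14)x²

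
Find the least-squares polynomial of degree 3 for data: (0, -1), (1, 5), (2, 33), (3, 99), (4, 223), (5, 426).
-25/21 + (391/126)x + (41/84)x² + (115/36)x³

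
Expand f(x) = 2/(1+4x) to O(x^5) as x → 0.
2 - 8*x + 32*x**2 - 128*x**3 + 512*x**4 + O(x**5)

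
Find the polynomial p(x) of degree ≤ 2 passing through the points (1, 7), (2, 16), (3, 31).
3*x**2 + 4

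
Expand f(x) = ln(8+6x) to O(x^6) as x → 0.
log(8) + 3*x/4 - 9*x**2/32 + 9*x**3/64 - 81*x**4/1024 + 243*x**5/5120 + O(x**6)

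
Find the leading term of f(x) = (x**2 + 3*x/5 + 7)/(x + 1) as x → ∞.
x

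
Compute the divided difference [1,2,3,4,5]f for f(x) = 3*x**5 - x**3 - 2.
45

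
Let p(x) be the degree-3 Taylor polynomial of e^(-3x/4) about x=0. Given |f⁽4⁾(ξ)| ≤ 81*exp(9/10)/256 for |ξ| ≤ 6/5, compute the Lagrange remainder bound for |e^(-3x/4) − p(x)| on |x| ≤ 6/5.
2187*exp(9/10)/80000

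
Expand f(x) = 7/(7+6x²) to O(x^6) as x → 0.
1 - 6*x**2/7 + 36*x**4/49 + O(x**6)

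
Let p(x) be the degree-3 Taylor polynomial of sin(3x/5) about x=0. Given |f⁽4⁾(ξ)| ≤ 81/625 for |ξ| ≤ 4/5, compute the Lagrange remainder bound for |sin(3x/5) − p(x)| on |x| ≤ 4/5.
864/390625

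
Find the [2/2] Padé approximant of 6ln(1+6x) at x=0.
36*x*(3*x + 1)/(6*x**2 + 6*x + 1)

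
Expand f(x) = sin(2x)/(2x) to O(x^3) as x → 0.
1 - 2*x**2/3 + O(x**3)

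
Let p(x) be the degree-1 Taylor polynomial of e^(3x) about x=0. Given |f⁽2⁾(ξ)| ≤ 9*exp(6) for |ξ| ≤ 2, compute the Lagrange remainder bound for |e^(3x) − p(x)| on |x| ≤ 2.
18*exp(6)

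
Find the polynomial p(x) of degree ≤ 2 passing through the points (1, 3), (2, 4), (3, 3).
-x**2 + 4*x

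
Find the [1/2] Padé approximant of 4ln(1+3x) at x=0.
12*x/(-3*x**2/4 + 3*x/2 + 1)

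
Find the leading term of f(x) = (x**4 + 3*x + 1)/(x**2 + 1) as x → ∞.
x**2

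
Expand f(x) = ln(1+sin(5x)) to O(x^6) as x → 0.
5*x - 25*x**2/2 + 125*x**3/6 - 625*x**4/12 + 3125*x**5/24 + O(x**6)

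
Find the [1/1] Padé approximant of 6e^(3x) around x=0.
(9*x + 6)/(1 - 3*x/2)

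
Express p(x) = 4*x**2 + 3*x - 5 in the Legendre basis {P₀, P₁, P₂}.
(-11/3)P₀ + (3)P₁ + (8/3)P₂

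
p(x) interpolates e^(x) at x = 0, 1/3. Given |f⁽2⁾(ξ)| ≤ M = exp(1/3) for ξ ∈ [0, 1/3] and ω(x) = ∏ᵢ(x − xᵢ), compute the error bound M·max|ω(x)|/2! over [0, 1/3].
exp(1/3)/72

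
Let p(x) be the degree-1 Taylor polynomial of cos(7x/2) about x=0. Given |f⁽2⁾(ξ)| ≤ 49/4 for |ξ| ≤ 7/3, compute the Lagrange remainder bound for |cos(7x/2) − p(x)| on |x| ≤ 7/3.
2401/72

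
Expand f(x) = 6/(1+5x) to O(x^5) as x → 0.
6 - 30*x + 150*x**2 - 750*x**3 + 3750*x**4 + O(x**5)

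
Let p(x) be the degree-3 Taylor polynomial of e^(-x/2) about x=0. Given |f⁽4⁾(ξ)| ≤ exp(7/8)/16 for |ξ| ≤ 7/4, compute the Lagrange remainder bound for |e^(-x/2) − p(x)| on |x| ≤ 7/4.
2401*exp(7/8)/98304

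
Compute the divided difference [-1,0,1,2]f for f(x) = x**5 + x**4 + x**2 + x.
7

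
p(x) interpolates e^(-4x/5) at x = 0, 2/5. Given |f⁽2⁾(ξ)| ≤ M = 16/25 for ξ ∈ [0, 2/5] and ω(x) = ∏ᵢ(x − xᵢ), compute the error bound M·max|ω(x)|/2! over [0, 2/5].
8/625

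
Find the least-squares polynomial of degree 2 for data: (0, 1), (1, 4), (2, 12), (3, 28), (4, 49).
38/35 + (-4/7)x + (22/7)x²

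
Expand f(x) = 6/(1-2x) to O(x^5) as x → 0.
6 + 12*x + 24*x**2 + 48*x**3 + 96*x**4 + O(x**5)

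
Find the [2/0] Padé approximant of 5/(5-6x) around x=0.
36*x**2/25 + 6*x/5 + 1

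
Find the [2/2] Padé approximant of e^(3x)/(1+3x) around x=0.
(7*x**2/4 + 2*x + 1)/(-11*x**2/4 + 2*x + 1)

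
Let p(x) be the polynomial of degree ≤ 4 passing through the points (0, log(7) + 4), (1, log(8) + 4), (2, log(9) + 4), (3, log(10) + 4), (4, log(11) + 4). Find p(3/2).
log(6*11**(3/128)*2**(1/4)*3**(13/32)*5**(27/32)*7**(123/128)/35) + 4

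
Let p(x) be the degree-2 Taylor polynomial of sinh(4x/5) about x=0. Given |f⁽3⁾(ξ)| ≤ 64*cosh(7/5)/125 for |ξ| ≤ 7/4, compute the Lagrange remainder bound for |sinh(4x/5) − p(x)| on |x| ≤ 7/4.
343*cosh(7/5)/750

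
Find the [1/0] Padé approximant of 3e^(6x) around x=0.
18*x + 3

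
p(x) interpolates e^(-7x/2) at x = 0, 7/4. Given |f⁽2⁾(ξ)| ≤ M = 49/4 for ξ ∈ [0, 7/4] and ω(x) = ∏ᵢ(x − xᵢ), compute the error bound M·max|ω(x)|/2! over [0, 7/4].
2401/512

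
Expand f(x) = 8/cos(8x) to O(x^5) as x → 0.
8 + 256*x**2 + 20480*x**4/3 + O(x**5)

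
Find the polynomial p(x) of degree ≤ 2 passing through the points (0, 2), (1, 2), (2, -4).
-3*x**2 + 3*x + 2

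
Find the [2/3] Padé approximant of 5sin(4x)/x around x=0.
(20 - 112*x**2/3)/(4*x**2/5 + 1)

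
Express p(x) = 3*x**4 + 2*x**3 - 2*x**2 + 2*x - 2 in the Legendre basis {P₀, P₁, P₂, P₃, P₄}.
(-31/15)P₀ + (16/5)P₁ + (8/21)P₂ + (4/5)P₃ + (24/35)P₄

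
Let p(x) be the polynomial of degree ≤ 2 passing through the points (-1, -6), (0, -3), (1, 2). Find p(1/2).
-3/4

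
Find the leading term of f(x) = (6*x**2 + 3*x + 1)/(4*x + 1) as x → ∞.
3*x/2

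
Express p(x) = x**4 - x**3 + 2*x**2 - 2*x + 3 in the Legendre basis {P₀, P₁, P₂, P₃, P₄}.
(58/15)P₀ + (-13/5)P₁ + (40/21)P₂ + (-2/5)P₃ + (8/35)P₄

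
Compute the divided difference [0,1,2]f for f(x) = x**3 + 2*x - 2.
3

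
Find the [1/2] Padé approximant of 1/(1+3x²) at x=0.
1/(3*x**2 + 1)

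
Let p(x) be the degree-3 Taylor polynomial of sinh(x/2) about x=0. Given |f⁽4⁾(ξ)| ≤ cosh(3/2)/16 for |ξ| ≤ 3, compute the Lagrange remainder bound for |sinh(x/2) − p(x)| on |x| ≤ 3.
27*cosh(3/2)/128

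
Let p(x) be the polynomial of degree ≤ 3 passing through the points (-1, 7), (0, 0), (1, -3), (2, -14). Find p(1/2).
-5/4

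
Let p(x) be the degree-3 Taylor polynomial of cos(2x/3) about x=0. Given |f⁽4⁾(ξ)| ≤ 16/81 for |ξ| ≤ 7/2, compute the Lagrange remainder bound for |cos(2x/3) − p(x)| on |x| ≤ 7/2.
2401/1944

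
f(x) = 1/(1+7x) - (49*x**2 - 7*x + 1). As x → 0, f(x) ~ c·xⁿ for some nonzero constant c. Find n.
3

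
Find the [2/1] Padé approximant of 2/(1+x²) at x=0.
2 - 2*x**2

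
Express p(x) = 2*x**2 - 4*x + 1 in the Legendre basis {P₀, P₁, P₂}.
(5/3)P₀ + (-4)P₁ + (4/3)P₂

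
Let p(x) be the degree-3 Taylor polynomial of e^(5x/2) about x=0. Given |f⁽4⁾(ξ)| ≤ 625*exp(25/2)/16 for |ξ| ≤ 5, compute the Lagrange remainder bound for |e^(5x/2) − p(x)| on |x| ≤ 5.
390625*exp(25/2)/384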